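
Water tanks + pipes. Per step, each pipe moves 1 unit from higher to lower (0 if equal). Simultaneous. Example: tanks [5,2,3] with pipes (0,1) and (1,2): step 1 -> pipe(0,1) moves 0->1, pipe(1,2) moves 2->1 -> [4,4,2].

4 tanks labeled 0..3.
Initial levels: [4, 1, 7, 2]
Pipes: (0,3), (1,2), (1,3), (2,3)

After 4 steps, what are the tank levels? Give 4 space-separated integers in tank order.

Step 1: flows [0->3,2->1,3->1,2->3] -> levels [3 3 5 3]
Step 2: flows [0=3,2->1,1=3,2->3] -> levels [3 4 3 4]
Step 3: flows [3->0,1->2,1=3,3->2] -> levels [4 3 5 2]
Step 4: flows [0->3,2->1,1->3,2->3] -> levels [3 3 3 5]

Answer: 3 3 3 5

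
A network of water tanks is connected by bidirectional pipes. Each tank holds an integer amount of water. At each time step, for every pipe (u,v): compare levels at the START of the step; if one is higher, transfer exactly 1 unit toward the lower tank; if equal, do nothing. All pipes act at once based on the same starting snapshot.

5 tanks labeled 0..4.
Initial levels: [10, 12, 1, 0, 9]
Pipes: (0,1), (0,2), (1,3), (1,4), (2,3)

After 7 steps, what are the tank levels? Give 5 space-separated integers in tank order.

Answer: 7 7 5 7 6

Derivation:
Step 1: flows [1->0,0->2,1->3,1->4,2->3] -> levels [10 9 1 2 10]
Step 2: flows [0->1,0->2,1->3,4->1,3->2] -> levels [8 10 3 2 9]
Step 3: flows [1->0,0->2,1->3,1->4,2->3] -> levels [8 7 3 4 10]
Step 4: flows [0->1,0->2,1->3,4->1,3->2] -> levels [6 8 5 4 9]
Step 5: flows [1->0,0->2,1->3,4->1,2->3] -> levels [6 7 5 6 8]
Step 6: flows [1->0,0->2,1->3,4->1,3->2] -> levels [6 6 7 6 7]
Step 7: flows [0=1,2->0,1=3,4->1,2->3] -> levels [7 7 5 7 6]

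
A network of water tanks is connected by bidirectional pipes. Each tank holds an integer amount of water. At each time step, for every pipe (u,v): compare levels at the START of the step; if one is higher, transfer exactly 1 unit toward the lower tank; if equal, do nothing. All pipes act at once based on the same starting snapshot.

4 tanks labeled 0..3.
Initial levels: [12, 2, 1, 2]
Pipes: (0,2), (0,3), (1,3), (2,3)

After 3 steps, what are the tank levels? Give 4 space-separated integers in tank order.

Step 1: flows [0->2,0->3,1=3,3->2] -> levels [10 2 3 2]
Step 2: flows [0->2,0->3,1=3,2->3] -> levels [8 2 3 4]
Step 3: flows [0->2,0->3,3->1,3->2] -> levels [6 3 5 3]

Answer: 6 3 5 3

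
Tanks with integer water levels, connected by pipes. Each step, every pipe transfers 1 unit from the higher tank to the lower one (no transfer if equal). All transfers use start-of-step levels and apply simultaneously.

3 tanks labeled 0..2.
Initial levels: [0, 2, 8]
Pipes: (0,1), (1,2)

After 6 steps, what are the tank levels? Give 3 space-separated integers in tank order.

Step 1: flows [1->0,2->1] -> levels [1 2 7]
Step 2: flows [1->0,2->1] -> levels [2 2 6]
Step 3: flows [0=1,2->1] -> levels [2 3 5]
Step 4: flows [1->0,2->1] -> levels [3 3 4]
Step 5: flows [0=1,2->1] -> levels [3 4 3]
Step 6: flows [1->0,1->2] -> levels [4 2 4]

Answer: 4 2 4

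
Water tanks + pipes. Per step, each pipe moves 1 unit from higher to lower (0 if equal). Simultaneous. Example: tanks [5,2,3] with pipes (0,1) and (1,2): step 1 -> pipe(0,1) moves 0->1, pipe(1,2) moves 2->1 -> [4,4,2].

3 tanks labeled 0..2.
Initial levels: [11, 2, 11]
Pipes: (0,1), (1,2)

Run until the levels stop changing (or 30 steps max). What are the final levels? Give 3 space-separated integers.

Step 1: flows [0->1,2->1] -> levels [10 4 10]
Step 2: flows [0->1,2->1] -> levels [9 6 9]
Step 3: flows [0->1,2->1] -> levels [8 8 8]
Step 4: flows [0=1,1=2] -> levels [8 8 8]
  -> stable (no change)

Answer: 8 8 8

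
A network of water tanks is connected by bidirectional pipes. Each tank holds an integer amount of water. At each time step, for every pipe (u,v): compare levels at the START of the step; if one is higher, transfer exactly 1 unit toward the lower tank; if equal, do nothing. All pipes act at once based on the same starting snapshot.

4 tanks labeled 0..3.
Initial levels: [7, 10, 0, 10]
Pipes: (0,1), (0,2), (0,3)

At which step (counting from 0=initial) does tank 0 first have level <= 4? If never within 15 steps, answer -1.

Step 1: flows [1->0,0->2,3->0] -> levels [8 9 1 9]
Step 2: flows [1->0,0->2,3->0] -> levels [9 8 2 8]
Step 3: flows [0->1,0->2,0->3] -> levels [6 9 3 9]
Step 4: flows [1->0,0->2,3->0] -> levels [7 8 4 8]
Step 5: flows [1->0,0->2,3->0] -> levels [8 7 5 7]
Step 6: flows [0->1,0->2,0->3] -> levels [5 8 6 8]
Step 7: flows [1->0,2->0,3->0] -> levels [8 7 5 7]
  -> period-2 cycle (repeats step 5); tank 0 never drops to <=4
Tank 0 never reaches <=4 within 15 steps

Answer: -1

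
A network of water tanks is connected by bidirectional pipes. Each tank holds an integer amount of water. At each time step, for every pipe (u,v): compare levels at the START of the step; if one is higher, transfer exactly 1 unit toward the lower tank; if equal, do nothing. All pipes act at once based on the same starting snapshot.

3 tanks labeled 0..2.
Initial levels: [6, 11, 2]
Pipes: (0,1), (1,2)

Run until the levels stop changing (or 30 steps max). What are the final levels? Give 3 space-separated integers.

Answer: 7 5 7

Derivation:
Step 1: flows [1->0,1->2] -> levels [7 9 3]
Step 2: flows [1->0,1->2] -> levels [8 7 4]
Step 3: flows [0->1,1->2] -> levels [7 7 5]
Step 4: flows [0=1,1->2] -> levels [7 6 6]
Step 5: flows [0->1,1=2] -> levels [6 7 6]
Step 6: flows [1->0,1->2] -> levels [7 5 7]
Step 7: flows [0->1,2->1] -> levels [6 7 6]
  -> period-2 cycle: step 7 state = step 5 state; never stabilizes
  -> state at step 30: (30-5) mod 2 = 1, same as step 6 -> [7 5 7]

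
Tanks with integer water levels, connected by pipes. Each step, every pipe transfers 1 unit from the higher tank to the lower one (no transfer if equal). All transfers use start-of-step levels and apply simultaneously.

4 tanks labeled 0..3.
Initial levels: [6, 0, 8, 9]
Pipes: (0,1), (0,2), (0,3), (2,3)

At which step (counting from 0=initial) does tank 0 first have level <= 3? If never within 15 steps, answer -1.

Answer: -1

Derivation:
Step 1: flows [0->1,2->0,3->0,3->2] -> levels [7 1 8 7]
Step 2: flows [0->1,2->0,0=3,2->3] -> levels [7 2 6 8]
Step 3: flows [0->1,0->2,3->0,3->2] -> levels [6 3 8 6]
Step 4: flows [0->1,2->0,0=3,2->3] -> levels [6 4 6 7]
Step 5: flows [0->1,0=2,3->0,3->2] -> levels [6 5 7 5]
Step 6: flows [0->1,2->0,0->3,2->3] -> levels [5 6 5 7]
Step 7: flows [1->0,0=2,3->0,3->2] -> levels [7 5 6 5]
Step 8: flows [0->1,0->2,0->3,2->3] -> levels [4 6 6 7]
Step 9: flows [1->0,2->0,3->0,3->2] -> levels [7 5 6 5]
  -> period-2 cycle (repeats step 7); tank 0 never drops to <=3
Tank 0 never reaches <=3 within 15 steps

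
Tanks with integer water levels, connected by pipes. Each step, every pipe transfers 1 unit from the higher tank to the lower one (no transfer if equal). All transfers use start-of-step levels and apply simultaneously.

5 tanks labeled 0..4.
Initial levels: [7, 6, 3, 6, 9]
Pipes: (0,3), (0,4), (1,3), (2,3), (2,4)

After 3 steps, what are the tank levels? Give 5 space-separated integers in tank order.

Answer: 6 6 5 7 7

Derivation:
Step 1: flows [0->3,4->0,1=3,3->2,4->2] -> levels [7 6 5 6 7]
Step 2: flows [0->3,0=4,1=3,3->2,4->2] -> levels [6 6 7 6 6]
Step 3: flows [0=3,0=4,1=3,2->3,2->4] -> levels [6 6 5 7 7]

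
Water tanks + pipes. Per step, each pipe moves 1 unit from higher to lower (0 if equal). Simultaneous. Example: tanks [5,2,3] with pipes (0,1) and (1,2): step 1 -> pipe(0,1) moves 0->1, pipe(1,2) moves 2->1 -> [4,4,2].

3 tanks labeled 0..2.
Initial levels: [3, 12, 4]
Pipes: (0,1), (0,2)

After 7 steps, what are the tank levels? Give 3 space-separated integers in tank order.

Answer: 5 7 7

Derivation:
Step 1: flows [1->0,2->0] -> levels [5 11 3]
Step 2: flows [1->0,0->2] -> levels [5 10 4]
Step 3: flows [1->0,0->2] -> levels [5 9 5]
Step 4: flows [1->0,0=2] -> levels [6 8 5]
Step 5: flows [1->0,0->2] -> levels [6 7 6]
Step 6: flows [1->0,0=2] -> levels [7 6 6]
Step 7: flows [0->1,0->2] -> levels [5 7 7]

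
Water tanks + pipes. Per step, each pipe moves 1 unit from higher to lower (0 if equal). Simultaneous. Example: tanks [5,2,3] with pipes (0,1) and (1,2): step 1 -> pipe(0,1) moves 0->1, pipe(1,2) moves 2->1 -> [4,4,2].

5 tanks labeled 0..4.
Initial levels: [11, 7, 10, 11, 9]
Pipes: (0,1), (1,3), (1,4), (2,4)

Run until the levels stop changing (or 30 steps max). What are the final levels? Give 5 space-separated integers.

Step 1: flows [0->1,3->1,4->1,2->4] -> levels [10 10 9 10 9]
Step 2: flows [0=1,1=3,1->4,2=4] -> levels [10 9 9 10 10]
Step 3: flows [0->1,3->1,4->1,4->2] -> levels [9 12 10 9 8]
Step 4: flows [1->0,1->3,1->4,2->4] -> levels [10 9 9 10 10]
  -> period-2 cycle: step 4 state = step 2 state; never stabilizes
  -> state at step 30: (30-2) mod 2 = 0, same as step 2 -> [10 9 9 10 10]

Answer: 10 9 9 10 10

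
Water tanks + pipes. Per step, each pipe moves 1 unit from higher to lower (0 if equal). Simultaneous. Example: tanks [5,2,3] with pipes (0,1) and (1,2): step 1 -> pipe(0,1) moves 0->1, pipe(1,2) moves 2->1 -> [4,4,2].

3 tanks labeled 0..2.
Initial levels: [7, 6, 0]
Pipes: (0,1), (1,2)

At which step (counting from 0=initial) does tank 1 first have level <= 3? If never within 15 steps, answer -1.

Answer: 6

Derivation:
Step 1: flows [0->1,1->2] -> levels [6 6 1]
Step 2: flows [0=1,1->2] -> levels [6 5 2]
Step 3: flows [0->1,1->2] -> levels [5 5 3]
Step 4: flows [0=1,1->2] -> levels [5 4 4]
Step 5: flows [0->1,1=2] -> levels [4 5 4]
Step 6: flows [1->0,1->2] -> levels [5 3 5]
Tank 1 first reaches <=3 at step 6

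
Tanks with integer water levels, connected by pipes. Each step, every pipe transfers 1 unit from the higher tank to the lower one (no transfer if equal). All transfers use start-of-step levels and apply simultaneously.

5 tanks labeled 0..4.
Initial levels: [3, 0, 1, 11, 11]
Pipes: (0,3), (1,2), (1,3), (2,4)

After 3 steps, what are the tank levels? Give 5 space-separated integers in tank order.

Step 1: flows [3->0,2->1,3->1,4->2] -> levels [4 2 1 9 10]
Step 2: flows [3->0,1->2,3->1,4->2] -> levels [5 2 3 7 9]
Step 3: flows [3->0,2->1,3->1,4->2] -> levels [6 4 3 5 8]

Answer: 6 4 3 5 8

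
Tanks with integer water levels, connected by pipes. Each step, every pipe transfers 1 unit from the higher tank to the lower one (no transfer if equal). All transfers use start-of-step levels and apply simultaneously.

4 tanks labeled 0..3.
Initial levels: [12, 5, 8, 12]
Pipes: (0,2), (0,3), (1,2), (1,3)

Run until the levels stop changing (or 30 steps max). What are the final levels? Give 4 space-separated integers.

Answer: 10 10 8 9

Derivation:
Step 1: flows [0->2,0=3,2->1,3->1] -> levels [11 7 8 11]
Step 2: flows [0->2,0=3,2->1,3->1] -> levels [10 9 8 10]
Step 3: flows [0->2,0=3,1->2,3->1] -> levels [9 9 10 9]
Step 4: flows [2->0,0=3,2->1,1=3] -> levels [10 10 8 9]
Step 5: flows [0->2,0->3,1->2,1->3] -> levels [8 8 10 11]
Step 6: flows [2->0,3->0,2->1,3->1] -> levels [10 10 8 9]
  -> period-2 cycle: step 6 state = step 4 state; never stabilizes
  -> state at step 30: (30-4) mod 2 = 0, same as step 4 -> [10 10 8 9]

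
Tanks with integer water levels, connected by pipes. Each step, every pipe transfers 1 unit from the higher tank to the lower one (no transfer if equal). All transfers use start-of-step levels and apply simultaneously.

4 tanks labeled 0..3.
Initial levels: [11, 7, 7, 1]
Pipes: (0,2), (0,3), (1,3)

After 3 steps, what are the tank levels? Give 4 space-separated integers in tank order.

Step 1: flows [0->2,0->3,1->3] -> levels [9 6 8 3]
Step 2: flows [0->2,0->3,1->3] -> levels [7 5 9 5]
Step 3: flows [2->0,0->3,1=3] -> levels [7 5 8 6]

Answer: 7 5 8 6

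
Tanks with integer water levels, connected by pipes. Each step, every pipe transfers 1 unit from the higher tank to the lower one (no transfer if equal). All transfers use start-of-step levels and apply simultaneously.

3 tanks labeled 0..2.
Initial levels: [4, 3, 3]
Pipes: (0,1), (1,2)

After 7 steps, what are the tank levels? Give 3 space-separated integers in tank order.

Answer: 3 4 3

Derivation:
Step 1: flows [0->1,1=2] -> levels [3 4 3]
Step 2: flows [1->0,1->2] -> levels [4 2 4]
Step 3: flows [0->1,2->1] -> levels [3 4 3]
  -> period-2 cycle: step 3 state = step 1 state
  -> state at step 7: (7-1) mod 2 = 0, same as step 1 -> [3 4 3]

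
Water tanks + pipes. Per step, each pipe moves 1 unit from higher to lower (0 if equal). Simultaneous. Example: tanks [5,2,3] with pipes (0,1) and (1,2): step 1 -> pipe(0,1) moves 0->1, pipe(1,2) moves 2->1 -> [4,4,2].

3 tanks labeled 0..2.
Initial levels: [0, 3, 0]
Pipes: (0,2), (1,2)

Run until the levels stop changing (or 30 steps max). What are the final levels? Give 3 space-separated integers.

Answer: 1 1 1

Derivation:
Step 1: flows [0=2,1->2] -> levels [0 2 1]
Step 2: flows [2->0,1->2] -> levels [1 1 1]
Step 3: flows [0=2,1=2] -> levels [1 1 1]
  -> stable (no change)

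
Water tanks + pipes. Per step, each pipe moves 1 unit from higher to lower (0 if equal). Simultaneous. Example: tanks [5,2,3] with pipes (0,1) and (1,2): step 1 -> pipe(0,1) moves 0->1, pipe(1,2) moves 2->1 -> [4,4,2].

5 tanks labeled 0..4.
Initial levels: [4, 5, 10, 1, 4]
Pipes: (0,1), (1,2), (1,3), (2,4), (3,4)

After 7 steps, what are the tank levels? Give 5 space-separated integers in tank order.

Answer: 4 6 4 4 6

Derivation:
Step 1: flows [1->0,2->1,1->3,2->4,4->3] -> levels [5 4 8 3 4]
Step 2: flows [0->1,2->1,1->3,2->4,4->3] -> levels [4 5 6 5 4]
Step 3: flows [1->0,2->1,1=3,2->4,3->4] -> levels [5 5 4 4 6]
Step 4: flows [0=1,1->2,1->3,4->2,4->3] -> levels [5 3 6 6 4]
Step 5: flows [0->1,2->1,3->1,2->4,3->4] -> levels [4 6 4 4 6]
Step 6: flows [1->0,1->2,1->3,4->2,4->3] -> levels [5 3 6 6 4]
  -> period-2 cycle: step 6 state = step 4 state
  -> state at step 7: (7-4) mod 2 = 1, same as step 5 -> [4 6 4 4 6]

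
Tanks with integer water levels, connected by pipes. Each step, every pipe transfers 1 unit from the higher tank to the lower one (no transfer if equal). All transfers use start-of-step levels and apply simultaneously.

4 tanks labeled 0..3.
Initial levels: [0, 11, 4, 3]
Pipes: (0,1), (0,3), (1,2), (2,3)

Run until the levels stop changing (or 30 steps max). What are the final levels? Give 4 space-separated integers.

Step 1: flows [1->0,3->0,1->2,2->3] -> levels [2 9 4 3]
Step 2: flows [1->0,3->0,1->2,2->3] -> levels [4 7 4 3]
Step 3: flows [1->0,0->3,1->2,2->3] -> levels [4 5 4 5]
Step 4: flows [1->0,3->0,1->2,3->2] -> levels [6 3 6 3]
Step 5: flows [0->1,0->3,2->1,2->3] -> levels [4 5 4 5]
  -> period-2 cycle: step 5 state = step 3 state; never stabilizes
  -> state at step 30: (30-3) mod 2 = 1, same as step 4 -> [6 3 6 3]

Answer: 6 3 6 3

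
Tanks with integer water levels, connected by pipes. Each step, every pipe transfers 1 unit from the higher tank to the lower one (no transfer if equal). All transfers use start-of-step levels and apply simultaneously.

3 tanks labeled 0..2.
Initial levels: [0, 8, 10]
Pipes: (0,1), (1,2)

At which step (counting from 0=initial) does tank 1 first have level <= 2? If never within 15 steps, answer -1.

Step 1: flows [1->0,2->1] -> levels [1 8 9]
Step 2: flows [1->0,2->1] -> levels [2 8 8]
Step 3: flows [1->0,1=2] -> levels [3 7 8]
Step 4: flows [1->0,2->1] -> levels [4 7 7]
Step 5: flows [1->0,1=2] -> levels [5 6 7]
Step 6: flows [1->0,2->1] -> levels [6 6 6]
Step 7: flows [0=1,1=2] -> levels [6 6 6]
  -> stable; tank 1 stays at 6 > 2
Tank 1 never reaches <=2 within 15 steps

Answer: -1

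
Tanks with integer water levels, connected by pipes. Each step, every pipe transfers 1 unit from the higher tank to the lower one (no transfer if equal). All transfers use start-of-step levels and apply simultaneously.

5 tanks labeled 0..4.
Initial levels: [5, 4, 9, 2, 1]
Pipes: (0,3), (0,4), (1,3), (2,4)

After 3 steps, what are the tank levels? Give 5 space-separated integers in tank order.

Answer: 3 3 6 4 5

Derivation:
Step 1: flows [0->3,0->4,1->3,2->4] -> levels [3 3 8 4 3]
Step 2: flows [3->0,0=4,3->1,2->4] -> levels [4 4 7 2 4]
Step 3: flows [0->3,0=4,1->3,2->4] -> levels [3 3 6 4 5]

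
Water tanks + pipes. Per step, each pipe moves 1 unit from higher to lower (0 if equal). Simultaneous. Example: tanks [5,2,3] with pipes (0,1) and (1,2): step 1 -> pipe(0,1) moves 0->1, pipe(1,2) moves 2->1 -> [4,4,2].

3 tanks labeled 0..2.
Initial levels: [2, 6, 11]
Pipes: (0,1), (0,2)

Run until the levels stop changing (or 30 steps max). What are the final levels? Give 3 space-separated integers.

Step 1: flows [1->0,2->0] -> levels [4 5 10]
Step 2: flows [1->0,2->0] -> levels [6 4 9]
Step 3: flows [0->1,2->0] -> levels [6 5 8]
Step 4: flows [0->1,2->0] -> levels [6 6 7]
Step 5: flows [0=1,2->0] -> levels [7 6 6]
Step 6: flows [0->1,0->2] -> levels [5 7 7]
Step 7: flows [1->0,2->0] -> levels [7 6 6]
  -> period-2 cycle: step 7 state = step 5 state; never stabilizes
  -> state at step 30: (30-5) mod 2 = 1, same as step 6 -> [5 7 7]

Answer: 5 7 7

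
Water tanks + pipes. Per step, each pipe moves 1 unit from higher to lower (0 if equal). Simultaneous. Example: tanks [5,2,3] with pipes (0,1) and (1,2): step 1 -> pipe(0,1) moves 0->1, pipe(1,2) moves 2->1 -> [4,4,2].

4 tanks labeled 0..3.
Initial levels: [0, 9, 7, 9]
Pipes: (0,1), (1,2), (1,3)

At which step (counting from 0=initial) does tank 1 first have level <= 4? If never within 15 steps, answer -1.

Step 1: flows [1->0,1->2,1=3] -> levels [1 7 8 9]
Step 2: flows [1->0,2->1,3->1] -> levels [2 8 7 8]
Step 3: flows [1->0,1->2,1=3] -> levels [3 6 8 8]
Step 4: flows [1->0,2->1,3->1] -> levels [4 7 7 7]
Step 5: flows [1->0,1=2,1=3] -> levels [5 6 7 7]
Step 6: flows [1->0,2->1,3->1] -> levels [6 7 6 6]
Step 7: flows [1->0,1->2,1->3] -> levels [7 4 7 7]
Tank 1 first reaches <=4 at step 7

Answer: 7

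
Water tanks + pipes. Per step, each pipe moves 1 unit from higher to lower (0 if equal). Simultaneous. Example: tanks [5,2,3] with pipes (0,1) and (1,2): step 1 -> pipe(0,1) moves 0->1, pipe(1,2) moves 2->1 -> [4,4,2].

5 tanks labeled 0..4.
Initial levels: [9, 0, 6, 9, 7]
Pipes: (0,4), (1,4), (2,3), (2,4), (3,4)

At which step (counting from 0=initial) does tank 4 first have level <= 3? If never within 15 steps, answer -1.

Answer: -1

Derivation:
Step 1: flows [0->4,4->1,3->2,4->2,3->4] -> levels [8 1 8 7 7]
Step 2: flows [0->4,4->1,2->3,2->4,3=4] -> levels [7 2 6 8 8]
Step 3: flows [4->0,4->1,3->2,4->2,3=4] -> levels [8 3 8 7 5]
Step 4: flows [0->4,4->1,2->3,2->4,3->4] -> levels [7 4 6 7 7]
Step 5: flows [0=4,4->1,3->2,4->2,3=4] -> levels [7 5 8 6 5]
Step 6: flows [0->4,1=4,2->3,2->4,3->4] -> levels [6 5 6 6 8]
Step 7: flows [4->0,4->1,2=3,4->2,4->3] -> levels [7 6 7 7 4]
Step 8: flows [0->4,1->4,2=3,2->4,3->4] -> levels [6 5 6 6 8]
  -> period-2 cycle (repeats step 6); tank 4 never drops to <=3
Tank 4 never reaches <=3 within 15 steps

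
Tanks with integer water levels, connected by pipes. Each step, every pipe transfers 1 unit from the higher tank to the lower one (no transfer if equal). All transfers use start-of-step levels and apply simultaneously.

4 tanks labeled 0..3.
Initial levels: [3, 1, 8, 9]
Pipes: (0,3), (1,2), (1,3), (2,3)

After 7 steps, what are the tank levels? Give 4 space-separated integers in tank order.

Answer: 5 5 4 7

Derivation:
Step 1: flows [3->0,2->1,3->1,3->2] -> levels [4 3 8 6]
Step 2: flows [3->0,2->1,3->1,2->3] -> levels [5 5 6 5]
Step 3: flows [0=3,2->1,1=3,2->3] -> levels [5 6 4 6]
Step 4: flows [3->0,1->2,1=3,3->2] -> levels [6 5 6 4]
Step 5: flows [0->3,2->1,1->3,2->3] -> levels [5 5 4 7]
Step 6: flows [3->0,1->2,3->1,3->2] -> levels [6 5 6 4]
  -> period-2 cycle: step 6 state = step 4 state
  -> state at step 7: (7-4) mod 2 = 1, same as step 5 -> [5 5 4 7]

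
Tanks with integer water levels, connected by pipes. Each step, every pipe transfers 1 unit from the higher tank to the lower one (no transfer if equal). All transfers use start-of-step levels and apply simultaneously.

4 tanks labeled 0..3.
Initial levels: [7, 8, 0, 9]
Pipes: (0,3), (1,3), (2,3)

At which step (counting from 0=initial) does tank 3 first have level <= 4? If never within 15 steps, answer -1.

Answer: 6

Derivation:
Step 1: flows [3->0,3->1,3->2] -> levels [8 9 1 6]
Step 2: flows [0->3,1->3,3->2] -> levels [7 8 2 7]
Step 3: flows [0=3,1->3,3->2] -> levels [7 7 3 7]
Step 4: flows [0=3,1=3,3->2] -> levels [7 7 4 6]
Step 5: flows [0->3,1->3,3->2] -> levels [6 6 5 7]
Step 6: flows [3->0,3->1,3->2] -> levels [7 7 6 4]
Tank 3 first reaches <=4 at step 6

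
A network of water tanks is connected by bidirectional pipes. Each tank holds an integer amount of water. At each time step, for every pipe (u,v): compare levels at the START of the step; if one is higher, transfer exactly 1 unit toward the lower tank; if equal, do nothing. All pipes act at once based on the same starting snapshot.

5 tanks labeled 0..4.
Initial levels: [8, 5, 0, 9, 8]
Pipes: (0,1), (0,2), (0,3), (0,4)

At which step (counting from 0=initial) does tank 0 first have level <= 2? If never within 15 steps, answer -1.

Step 1: flows [0->1,0->2,3->0,0=4] -> levels [7 6 1 8 8]
Step 2: flows [0->1,0->2,3->0,4->0] -> levels [7 7 2 7 7]
Step 3: flows [0=1,0->2,0=3,0=4] -> levels [6 7 3 7 7]
Step 4: flows [1->0,0->2,3->0,4->0] -> levels [8 6 4 6 6]
Step 5: flows [0->1,0->2,0->3,0->4] -> levels [4 7 5 7 7]
Step 6: flows [1->0,2->0,3->0,4->0] -> levels [8 6 4 6 6]
  -> period-2 cycle (repeats step 4); tank 0 never drops to <=2
Tank 0 never reaches <=2 within 15 steps

Answer: -1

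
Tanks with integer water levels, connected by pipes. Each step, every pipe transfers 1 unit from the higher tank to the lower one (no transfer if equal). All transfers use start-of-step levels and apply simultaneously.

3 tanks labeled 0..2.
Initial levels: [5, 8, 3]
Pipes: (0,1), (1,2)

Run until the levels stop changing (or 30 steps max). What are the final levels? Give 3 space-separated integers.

Step 1: flows [1->0,1->2] -> levels [6 6 4]
Step 2: flows [0=1,1->2] -> levels [6 5 5]
Step 3: flows [0->1,1=2] -> levels [5 6 5]
Step 4: flows [1->0,1->2] -> levels [6 4 6]
Step 5: flows [0->1,2->1] -> levels [5 6 5]
  -> period-2 cycle: step 5 state = step 3 state; never stabilizes
  -> state at step 30: (30-3) mod 2 = 1, same as step 4 -> [6 4 6]

Answer: 6 4 6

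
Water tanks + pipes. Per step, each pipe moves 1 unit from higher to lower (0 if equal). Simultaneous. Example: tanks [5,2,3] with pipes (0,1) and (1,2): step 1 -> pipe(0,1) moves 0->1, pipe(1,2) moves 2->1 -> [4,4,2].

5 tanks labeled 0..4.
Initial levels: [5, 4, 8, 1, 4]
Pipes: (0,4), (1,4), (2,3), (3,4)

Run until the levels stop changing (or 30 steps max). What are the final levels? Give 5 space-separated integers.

Step 1: flows [0->4,1=4,2->3,4->3] -> levels [4 4 7 3 4]
Step 2: flows [0=4,1=4,2->3,4->3] -> levels [4 4 6 5 3]
Step 3: flows [0->4,1->4,2->3,3->4] -> levels [3 3 5 5 6]
Step 4: flows [4->0,4->1,2=3,4->3] -> levels [4 4 5 6 3]
Step 5: flows [0->4,1->4,3->2,3->4] -> levels [3 3 6 4 6]
Step 6: flows [4->0,4->1,2->3,4->3] -> levels [4 4 5 6 3]
  -> period-2 cycle: step 6 state = step 4 state; never stabilizes
  -> state at step 30: (30-4) mod 2 = 0, same as step 4 -> [4 4 5 6 3]

Answer: 4 4 5 6 3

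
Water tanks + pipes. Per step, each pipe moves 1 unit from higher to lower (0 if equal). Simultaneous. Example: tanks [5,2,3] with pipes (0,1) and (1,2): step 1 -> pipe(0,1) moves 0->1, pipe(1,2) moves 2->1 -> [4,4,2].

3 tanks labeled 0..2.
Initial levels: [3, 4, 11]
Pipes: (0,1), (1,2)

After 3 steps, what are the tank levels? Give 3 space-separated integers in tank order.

Answer: 5 5 8

Derivation:
Step 1: flows [1->0,2->1] -> levels [4 4 10]
Step 2: flows [0=1,2->1] -> levels [4 5 9]
Step 3: flows [1->0,2->1] -> levels [5 5 8]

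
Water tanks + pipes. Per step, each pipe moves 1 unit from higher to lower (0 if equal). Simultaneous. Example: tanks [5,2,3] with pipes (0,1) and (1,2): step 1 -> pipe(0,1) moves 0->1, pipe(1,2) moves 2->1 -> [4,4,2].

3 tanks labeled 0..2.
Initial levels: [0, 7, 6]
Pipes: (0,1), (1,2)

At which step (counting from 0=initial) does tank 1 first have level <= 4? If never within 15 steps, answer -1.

Answer: 4

Derivation:
Step 1: flows [1->0,1->2] -> levels [1 5 7]
Step 2: flows [1->0,2->1] -> levels [2 5 6]
Step 3: flows [1->0,2->1] -> levels [3 5 5]
Step 4: flows [1->0,1=2] -> levels [4 4 5]
Tank 1 first reaches <=4 at step 4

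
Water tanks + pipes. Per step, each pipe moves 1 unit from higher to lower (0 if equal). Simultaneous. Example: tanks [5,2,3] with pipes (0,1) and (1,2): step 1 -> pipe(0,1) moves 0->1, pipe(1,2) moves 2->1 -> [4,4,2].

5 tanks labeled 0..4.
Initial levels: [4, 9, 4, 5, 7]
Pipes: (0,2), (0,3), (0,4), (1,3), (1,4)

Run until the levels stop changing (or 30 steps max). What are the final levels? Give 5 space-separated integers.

Answer: 4 5 6 7 7

Derivation:
Step 1: flows [0=2,3->0,4->0,1->3,1->4] -> levels [6 7 4 5 7]
Step 2: flows [0->2,0->3,4->0,1->3,1=4] -> levels [5 6 5 7 6]
Step 3: flows [0=2,3->0,4->0,3->1,1=4] -> levels [7 7 5 5 5]
Step 4: flows [0->2,0->3,0->4,1->3,1->4] -> levels [4 5 6 7 7]
Step 5: flows [2->0,3->0,4->0,3->1,4->1] -> levels [7 7 5 5 5]
  -> period-2 cycle: step 5 state = step 3 state; never stabilizes
  -> state at step 30: (30-3) mod 2 = 1, same as step 4 -> [4 5 6 7 7]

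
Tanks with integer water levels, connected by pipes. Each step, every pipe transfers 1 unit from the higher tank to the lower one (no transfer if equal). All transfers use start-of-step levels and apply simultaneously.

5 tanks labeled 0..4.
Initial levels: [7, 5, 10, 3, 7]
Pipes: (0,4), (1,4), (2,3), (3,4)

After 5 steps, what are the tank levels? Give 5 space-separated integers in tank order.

Answer: 7 6 7 8 4

Derivation:
Step 1: flows [0=4,4->1,2->3,4->3] -> levels [7 6 9 5 5]
Step 2: flows [0->4,1->4,2->3,3=4] -> levels [6 5 8 6 7]
Step 3: flows [4->0,4->1,2->3,4->3] -> levels [7 6 7 8 4]
Step 4: flows [0->4,1->4,3->2,3->4] -> levels [6 5 8 6 7]
  -> period-2 cycle: step 4 state = step 2 state
  -> state at step 5: (5-2) mod 2 = 1, same as step 3 -> [7 6 7 8 4]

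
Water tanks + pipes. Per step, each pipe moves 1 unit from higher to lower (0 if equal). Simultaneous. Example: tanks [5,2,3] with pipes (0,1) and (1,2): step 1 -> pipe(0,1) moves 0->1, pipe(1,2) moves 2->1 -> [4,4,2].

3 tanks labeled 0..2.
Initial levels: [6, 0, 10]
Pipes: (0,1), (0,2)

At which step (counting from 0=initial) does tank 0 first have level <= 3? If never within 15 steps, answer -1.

Answer: -1

Derivation:
Step 1: flows [0->1,2->0] -> levels [6 1 9]
Step 2: flows [0->1,2->0] -> levels [6 2 8]
Step 3: flows [0->1,2->0] -> levels [6 3 7]
Step 4: flows [0->1,2->0] -> levels [6 4 6]
Step 5: flows [0->1,0=2] -> levels [5 5 6]
Step 6: flows [0=1,2->0] -> levels [6 5 5]
Step 7: flows [0->1,0->2] -> levels [4 6 6]
Step 8: flows [1->0,2->0] -> levels [6 5 5]
  -> period-2 cycle (repeats step 6); tank 0 never drops to <=3
Tank 0 never reaches <=3 within 15 steps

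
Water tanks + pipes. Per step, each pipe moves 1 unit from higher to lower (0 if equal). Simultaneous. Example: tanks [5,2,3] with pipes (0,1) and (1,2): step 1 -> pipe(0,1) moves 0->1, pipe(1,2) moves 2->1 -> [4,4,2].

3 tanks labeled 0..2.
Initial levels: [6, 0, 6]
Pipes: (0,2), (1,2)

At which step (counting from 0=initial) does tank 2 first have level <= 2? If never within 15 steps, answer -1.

Answer: -1

Derivation:
Step 1: flows [0=2,2->1] -> levels [6 1 5]
Step 2: flows [0->2,2->1] -> levels [5 2 5]
Step 3: flows [0=2,2->1] -> levels [5 3 4]
Step 4: flows [0->2,2->1] -> levels [4 4 4]
Step 5: flows [0=2,1=2] -> levels [4 4 4]
  -> stable; tank 2 stays at 4 > 2
Tank 2 never reaches <=2 within 15 steps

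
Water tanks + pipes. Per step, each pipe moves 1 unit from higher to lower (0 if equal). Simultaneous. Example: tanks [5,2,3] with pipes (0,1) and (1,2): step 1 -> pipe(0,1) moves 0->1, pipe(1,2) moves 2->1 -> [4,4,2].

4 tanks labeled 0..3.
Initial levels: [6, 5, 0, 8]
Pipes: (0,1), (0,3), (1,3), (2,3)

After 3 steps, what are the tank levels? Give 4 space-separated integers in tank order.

Answer: 5 7 3 4

Derivation:
Step 1: flows [0->1,3->0,3->1,3->2] -> levels [6 7 1 5]
Step 2: flows [1->0,0->3,1->3,3->2] -> levels [6 5 2 6]
Step 3: flows [0->1,0=3,3->1,3->2] -> levels [5 7 3 4]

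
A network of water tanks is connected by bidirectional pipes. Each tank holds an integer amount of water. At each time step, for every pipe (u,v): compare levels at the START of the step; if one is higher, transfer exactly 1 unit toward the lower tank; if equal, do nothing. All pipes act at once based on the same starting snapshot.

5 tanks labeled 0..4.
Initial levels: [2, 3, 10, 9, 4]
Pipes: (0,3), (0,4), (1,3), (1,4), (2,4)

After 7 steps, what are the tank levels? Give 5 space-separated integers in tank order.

Step 1: flows [3->0,4->0,3->1,4->1,2->4] -> levels [4 5 9 7 3]
Step 2: flows [3->0,0->4,3->1,1->4,2->4] -> levels [4 5 8 5 6]
Step 3: flows [3->0,4->0,1=3,4->1,2->4] -> levels [6 6 7 4 5]
Step 4: flows [0->3,0->4,1->3,1->4,2->4] -> levels [4 4 6 6 8]
Step 5: flows [3->0,4->0,3->1,4->1,4->2] -> levels [6 6 7 4 5]
  -> period-2 cycle: step 5 state = step 3 state
  -> state at step 7: (7-3) mod 2 = 0, same as step 3 -> [6 6 7 4 5]

Answer: 6 6 7 4 5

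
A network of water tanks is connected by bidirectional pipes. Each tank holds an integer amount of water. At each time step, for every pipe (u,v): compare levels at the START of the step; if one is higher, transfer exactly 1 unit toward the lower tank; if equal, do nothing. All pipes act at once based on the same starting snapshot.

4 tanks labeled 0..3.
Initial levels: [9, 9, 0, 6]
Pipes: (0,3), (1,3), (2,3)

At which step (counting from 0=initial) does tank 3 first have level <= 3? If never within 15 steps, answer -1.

Step 1: flows [0->3,1->3,3->2] -> levels [8 8 1 7]
Step 2: flows [0->3,1->3,3->2] -> levels [7 7 2 8]
Step 3: flows [3->0,3->1,3->2] -> levels [8 8 3 5]
Step 4: flows [0->3,1->3,3->2] -> levels [7 7 4 6]
Step 5: flows [0->3,1->3,3->2] -> levels [6 6 5 7]
Step 6: flows [3->0,3->1,3->2] -> levels [7 7 6 4]
Step 7: flows [0->3,1->3,2->3] -> levels [6 6 5 7]
  -> period-2 cycle (repeats step 5); tank 3 never drops to <=3
Tank 3 never reaches <=3 within 15 steps

Answer: -1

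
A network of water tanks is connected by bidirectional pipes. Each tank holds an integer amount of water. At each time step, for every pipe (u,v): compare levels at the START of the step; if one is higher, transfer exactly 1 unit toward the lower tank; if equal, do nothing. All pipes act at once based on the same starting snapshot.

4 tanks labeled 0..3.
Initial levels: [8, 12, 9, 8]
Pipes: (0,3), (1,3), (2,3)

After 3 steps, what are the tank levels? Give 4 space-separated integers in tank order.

Step 1: flows [0=3,1->3,2->3] -> levels [8 11 8 10]
Step 2: flows [3->0,1->3,3->2] -> levels [9 10 9 9]
Step 3: flows [0=3,1->3,2=3] -> levels [9 9 9 10]

Answer: 9 9 9 10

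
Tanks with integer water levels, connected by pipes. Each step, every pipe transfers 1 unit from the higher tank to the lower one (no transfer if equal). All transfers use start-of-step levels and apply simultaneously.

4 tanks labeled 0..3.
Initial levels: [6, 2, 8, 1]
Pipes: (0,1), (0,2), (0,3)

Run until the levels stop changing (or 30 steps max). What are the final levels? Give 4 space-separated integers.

Step 1: flows [0->1,2->0,0->3] -> levels [5 3 7 2]
Step 2: flows [0->1,2->0,0->3] -> levels [4 4 6 3]
Step 3: flows [0=1,2->0,0->3] -> levels [4 4 5 4]
Step 4: flows [0=1,2->0,0=3] -> levels [5 4 4 4]
Step 5: flows [0->1,0->2,0->3] -> levels [2 5 5 5]
Step 6: flows [1->0,2->0,3->0] -> levels [5 4 4 4]
  -> period-2 cycle: step 6 state = step 4 state; never stabilizes
  -> state at step 30: (30-4) mod 2 = 0, same as step 4 -> [5 4 4 4]

Answer: 5 4 4 4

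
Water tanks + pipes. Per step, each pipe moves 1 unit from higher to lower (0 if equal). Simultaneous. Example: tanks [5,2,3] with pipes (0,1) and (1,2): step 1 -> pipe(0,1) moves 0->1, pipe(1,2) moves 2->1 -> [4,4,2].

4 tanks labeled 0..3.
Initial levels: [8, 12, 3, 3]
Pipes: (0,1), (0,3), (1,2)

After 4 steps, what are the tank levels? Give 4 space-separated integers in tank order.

Step 1: flows [1->0,0->3,1->2] -> levels [8 10 4 4]
Step 2: flows [1->0,0->3,1->2] -> levels [8 8 5 5]
Step 3: flows [0=1,0->3,1->2] -> levels [7 7 6 6]
Step 4: flows [0=1,0->3,1->2] -> levels [6 6 7 7]

Answer: 6 6 7 7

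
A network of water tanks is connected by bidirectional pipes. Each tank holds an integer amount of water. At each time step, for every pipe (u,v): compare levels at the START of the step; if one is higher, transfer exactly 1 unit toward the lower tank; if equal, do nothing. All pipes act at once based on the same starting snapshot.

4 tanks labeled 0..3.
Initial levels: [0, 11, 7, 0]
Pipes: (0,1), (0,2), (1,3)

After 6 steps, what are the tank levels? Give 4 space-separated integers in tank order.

Step 1: flows [1->0,2->0,1->3] -> levels [2 9 6 1]
Step 2: flows [1->0,2->0,1->3] -> levels [4 7 5 2]
Step 3: flows [1->0,2->0,1->3] -> levels [6 5 4 3]
Step 4: flows [0->1,0->2,1->3] -> levels [4 5 5 4]
Step 5: flows [1->0,2->0,1->3] -> levels [6 3 4 5]
Step 6: flows [0->1,0->2,3->1] -> levels [4 5 5 4]

Answer: 4 5 5 4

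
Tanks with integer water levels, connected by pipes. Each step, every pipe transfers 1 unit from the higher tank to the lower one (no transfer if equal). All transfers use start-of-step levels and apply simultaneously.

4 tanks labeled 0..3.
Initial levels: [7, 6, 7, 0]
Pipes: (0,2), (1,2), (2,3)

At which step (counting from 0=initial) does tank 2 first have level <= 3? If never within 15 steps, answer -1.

Answer: 5

Derivation:
Step 1: flows [0=2,2->1,2->3] -> levels [7 7 5 1]
Step 2: flows [0->2,1->2,2->3] -> levels [6 6 6 2]
Step 3: flows [0=2,1=2,2->3] -> levels [6 6 5 3]
Step 4: flows [0->2,1->2,2->3] -> levels [5 5 6 4]
Step 5: flows [2->0,2->1,2->3] -> levels [6 6 3 5]
Tank 2 first reaches <=3 at step 5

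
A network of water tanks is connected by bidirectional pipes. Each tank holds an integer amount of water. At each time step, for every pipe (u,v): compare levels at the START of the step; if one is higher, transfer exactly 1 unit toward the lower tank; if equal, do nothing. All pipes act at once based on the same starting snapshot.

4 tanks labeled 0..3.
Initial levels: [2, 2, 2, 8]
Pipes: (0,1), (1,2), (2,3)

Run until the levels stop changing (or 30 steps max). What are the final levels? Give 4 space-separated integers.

Step 1: flows [0=1,1=2,3->2] -> levels [2 2 3 7]
Step 2: flows [0=1,2->1,3->2] -> levels [2 3 3 6]
Step 3: flows [1->0,1=2,3->2] -> levels [3 2 4 5]
Step 4: flows [0->1,2->1,3->2] -> levels [2 4 4 4]
Step 5: flows [1->0,1=2,2=3] -> levels [3 3 4 4]
Step 6: flows [0=1,2->1,2=3] -> levels [3 4 3 4]
Step 7: flows [1->0,1->2,3->2] -> levels [4 2 5 3]
Step 8: flows [0->1,2->1,2->3] -> levels [3 4 3 4]
  -> period-2 cycle: step 8 state = step 6 state; never stabilizes
  -> state at step 30: (30-6) mod 2 = 0, same as step 6 -> [3 4 3 4]

Answer: 3 4 3 4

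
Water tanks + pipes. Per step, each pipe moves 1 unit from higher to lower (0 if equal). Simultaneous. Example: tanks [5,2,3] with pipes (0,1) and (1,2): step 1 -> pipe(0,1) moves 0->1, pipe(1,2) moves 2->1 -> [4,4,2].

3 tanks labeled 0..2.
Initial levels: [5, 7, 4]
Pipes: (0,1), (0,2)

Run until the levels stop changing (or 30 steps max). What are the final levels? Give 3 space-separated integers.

Answer: 6 5 5

Derivation:
Step 1: flows [1->0,0->2] -> levels [5 6 5]
Step 2: flows [1->0,0=2] -> levels [6 5 5]
Step 3: flows [0->1,0->2] -> levels [4 6 6]
Step 4: flows [1->0,2->0] -> levels [6 5 5]
  -> period-2 cycle: step 4 state = step 2 state; never stabilizes
  -> state at step 30: (30-2) mod 2 = 0, same as step 2 -> [6 5 5]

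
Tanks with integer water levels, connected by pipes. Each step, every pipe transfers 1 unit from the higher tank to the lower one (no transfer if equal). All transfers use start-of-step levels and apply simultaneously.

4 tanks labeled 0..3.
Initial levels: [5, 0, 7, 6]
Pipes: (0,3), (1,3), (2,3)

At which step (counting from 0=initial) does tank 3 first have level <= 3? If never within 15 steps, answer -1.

Step 1: flows [3->0,3->1,2->3] -> levels [6 1 6 5]
Step 2: flows [0->3,3->1,2->3] -> levels [5 2 5 6]
Step 3: flows [3->0,3->1,3->2] -> levels [6 3 6 3]
Tank 3 first reaches <=3 at step 3

Answer: 3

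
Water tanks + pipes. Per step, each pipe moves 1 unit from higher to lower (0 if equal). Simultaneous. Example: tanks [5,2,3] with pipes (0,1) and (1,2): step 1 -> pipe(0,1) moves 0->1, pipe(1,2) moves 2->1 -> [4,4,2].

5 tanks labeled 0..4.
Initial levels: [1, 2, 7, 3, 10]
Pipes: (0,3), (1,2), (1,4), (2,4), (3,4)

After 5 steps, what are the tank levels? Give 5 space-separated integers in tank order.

Answer: 4 5 5 3 6

Derivation:
Step 1: flows [3->0,2->1,4->1,4->2,4->3] -> levels [2 4 7 3 7]
Step 2: flows [3->0,2->1,4->1,2=4,4->3] -> levels [3 6 6 3 5]
Step 3: flows [0=3,1=2,1->4,2->4,4->3] -> levels [3 5 5 4 6]
Step 4: flows [3->0,1=2,4->1,4->2,4->3] -> levels [4 6 6 4 3]
Step 5: flows [0=3,1=2,1->4,2->4,3->4] -> levels [4 5 5 3 6]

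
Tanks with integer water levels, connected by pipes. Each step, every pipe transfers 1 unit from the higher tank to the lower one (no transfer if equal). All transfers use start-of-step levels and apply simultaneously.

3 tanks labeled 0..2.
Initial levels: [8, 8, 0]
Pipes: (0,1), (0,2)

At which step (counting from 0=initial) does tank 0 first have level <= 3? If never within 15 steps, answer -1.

Step 1: flows [0=1,0->2] -> levels [7 8 1]
Step 2: flows [1->0,0->2] -> levels [7 7 2]
Step 3: flows [0=1,0->2] -> levels [6 7 3]
Step 4: flows [1->0,0->2] -> levels [6 6 4]
Step 5: flows [0=1,0->2] -> levels [5 6 5]
Step 6: flows [1->0,0=2] -> levels [6 5 5]
Step 7: flows [0->1,0->2] -> levels [4 6 6]
Step 8: flows [1->0,2->0] -> levels [6 5 5]
  -> period-2 cycle (repeats step 6); tank 0 never drops to <=3
Tank 0 never reaches <=3 within 15 steps

Answer: -1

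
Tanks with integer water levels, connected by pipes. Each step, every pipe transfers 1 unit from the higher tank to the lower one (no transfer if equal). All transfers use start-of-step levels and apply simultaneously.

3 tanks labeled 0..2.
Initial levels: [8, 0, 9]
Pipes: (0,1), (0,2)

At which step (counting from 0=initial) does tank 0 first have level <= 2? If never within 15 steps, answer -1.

Step 1: flows [0->1,2->0] -> levels [8 1 8]
Step 2: flows [0->1,0=2] -> levels [7 2 8]
Step 3: flows [0->1,2->0] -> levels [7 3 7]
Step 4: flows [0->1,0=2] -> levels [6 4 7]
Step 5: flows [0->1,2->0] -> levels [6 5 6]
Step 6: flows [0->1,0=2] -> levels [5 6 6]
Step 7: flows [1->0,2->0] -> levels [7 5 5]
Step 8: flows [0->1,0->2] -> levels [5 6 6]
  -> period-2 cycle (repeats step 6); tank 0 never drops to <=2
Tank 0 never reaches <=2 within 15 steps

Answer: -1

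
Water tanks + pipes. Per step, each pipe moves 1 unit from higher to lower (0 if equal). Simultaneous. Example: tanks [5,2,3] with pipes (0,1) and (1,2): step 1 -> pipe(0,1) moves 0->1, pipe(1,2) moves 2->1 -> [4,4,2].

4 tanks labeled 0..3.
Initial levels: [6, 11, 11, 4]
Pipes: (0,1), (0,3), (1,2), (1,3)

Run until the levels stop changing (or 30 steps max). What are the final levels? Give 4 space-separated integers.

Answer: 7 10 8 7

Derivation:
Step 1: flows [1->0,0->3,1=2,1->3] -> levels [6 9 11 6]
Step 2: flows [1->0,0=3,2->1,1->3] -> levels [7 8 10 7]
Step 3: flows [1->0,0=3,2->1,1->3] -> levels [8 7 9 8]
Step 4: flows [0->1,0=3,2->1,3->1] -> levels [7 10 8 7]
Step 5: flows [1->0,0=3,1->2,1->3] -> levels [8 7 9 8]
  -> period-2 cycle: step 5 state = step 3 state; never stabilizes
  -> state at step 30: (30-3) mod 2 = 1, same as step 4 -> [7 10 8 7]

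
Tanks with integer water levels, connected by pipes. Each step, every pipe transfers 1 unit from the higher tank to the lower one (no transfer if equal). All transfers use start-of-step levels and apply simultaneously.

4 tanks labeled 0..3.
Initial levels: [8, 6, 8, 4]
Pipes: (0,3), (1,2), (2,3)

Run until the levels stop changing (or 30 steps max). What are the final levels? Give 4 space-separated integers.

Answer: 6 6 7 7

Derivation:
Step 1: flows [0->3,2->1,2->3] -> levels [7 7 6 6]
Step 2: flows [0->3,1->2,2=3] -> levels [6 6 7 7]
Step 3: flows [3->0,2->1,2=3] -> levels [7 7 6 6]
  -> period-2 cycle: step 3 state = step 1 state; never stabilizes
  -> state at step 30: (30-1) mod 2 = 1, same as step 2 -> [6 6 7 7]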